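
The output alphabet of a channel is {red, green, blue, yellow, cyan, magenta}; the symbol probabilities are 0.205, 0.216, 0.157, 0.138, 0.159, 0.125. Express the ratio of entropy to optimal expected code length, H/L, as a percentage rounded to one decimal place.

Entropy H = −Σ p log₂ p ≈ 2.5567 bits.
Huffman merges: 1/8+69/500→263/1000; 157/1000+159/1000→79/250; 41/200+27/125→421/1000; 263/1000+79/250→579/1000; 421/1000+579/1000→1. L = 2579/1000 ≈ 2.5790.
Efficiency = H/L = 2.5567/2.5790 = 99.1%.

99.1%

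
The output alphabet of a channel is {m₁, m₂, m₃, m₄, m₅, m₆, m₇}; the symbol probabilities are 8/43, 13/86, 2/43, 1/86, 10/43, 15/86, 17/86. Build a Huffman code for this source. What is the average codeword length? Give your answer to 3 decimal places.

Repeatedly combine the two least-probable nodes; the expected code length is the sum of the merged weights.
merge 1/86 + 2/43 → 5/86
merge 5/86 + 13/86 → 9/43
merge 15/86 + 8/43 → 31/86
merge 17/86 + 9/43 → 35/86
merge 10/43 + 31/86 → 51/86
merge 35/86 + 51/86 → 1
L = 5/86 + 9/43 + 31/86 + 35/86 + 51/86 + 1 = 113/43 ≈ 2.628 bits/symbol.

2.628 bits/symbol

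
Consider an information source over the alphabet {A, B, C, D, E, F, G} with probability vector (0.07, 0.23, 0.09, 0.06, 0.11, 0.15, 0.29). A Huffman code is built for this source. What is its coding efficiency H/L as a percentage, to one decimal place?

Entropy H = −Σ p log₂ p ≈ 2.5911 bits.
Huffman merges: 3/50+7/100→13/100; 9/100+11/100→1/5; 13/100+3/20→7/25; 1/5+23/100→43/100; 7/25+29/100→57/100; 43/100+57/100→1. L = 261/100 ≈ 2.6100.
Efficiency = H/L = 2.5911/2.6100 = 99.3%.

99.3%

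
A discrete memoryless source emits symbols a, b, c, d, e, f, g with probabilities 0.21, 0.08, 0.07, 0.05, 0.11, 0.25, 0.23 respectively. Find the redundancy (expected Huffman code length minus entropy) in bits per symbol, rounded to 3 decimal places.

Entropy H = −Σ p log₂ p ≈ 2.5869 bits.
Huffman merges: 1/20+7/100→3/25; 2/25+11/100→19/100; 3/25+19/100→31/100; 21/100+23/100→11/25; 1/4+31/100→14/25; 11/25+14/25→1. L = 131/50 ≈ 2.6200.
L − H = 2.6200 − 2.5869 = 0.033 bits.

0.033 bits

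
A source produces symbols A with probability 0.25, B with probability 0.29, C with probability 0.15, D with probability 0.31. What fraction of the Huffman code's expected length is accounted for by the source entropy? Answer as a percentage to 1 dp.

97.6%

Entropy H = −Σ p log₂ p ≈ 1.9522 bits.
Huffman merges: 3/20+1/4→2/5; 29/100+31/100→3/5; 2/5+3/5→1. L = 2 ≈ 2.0000.
Efficiency = H/L = 1.9522/2.0000 = 97.6%.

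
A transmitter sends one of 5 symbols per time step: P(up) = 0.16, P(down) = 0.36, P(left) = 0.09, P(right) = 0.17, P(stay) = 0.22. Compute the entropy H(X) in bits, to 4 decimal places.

H = −Σ pᵢ log₂ pᵢ.
−0.16·log₂(0.16) = 0.4230
−0.36·log₂(0.36) = 0.5306
−0.09·log₂(0.09) = 0.3127
−0.17·log₂(0.17) = 0.4346
−0.22·log₂(0.22) = 0.4806
Sum ≈ 2.1814 → 2.1814 bits.

2.1814 bits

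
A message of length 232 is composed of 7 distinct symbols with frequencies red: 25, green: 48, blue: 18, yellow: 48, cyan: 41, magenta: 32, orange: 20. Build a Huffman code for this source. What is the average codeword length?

2.75 bits/symbol

Probabilities are the counts divided by 232.
Repeatedly combine the two least-probable nodes; the expected code length is the sum of the merged weights.
merge 9/116 + 5/58 → 19/116
merge 25/232 + 4/29 → 57/232
merge 19/116 + 41/232 → 79/232
merge 6/29 + 6/29 → 12/29
merge 57/232 + 79/232 → 17/29
merge 12/29 + 17/29 → 1
L = 19/116 + 57/232 + 79/232 + 12/29 + 17/29 + 1 = 11/4 = 2.75 bits/symbol.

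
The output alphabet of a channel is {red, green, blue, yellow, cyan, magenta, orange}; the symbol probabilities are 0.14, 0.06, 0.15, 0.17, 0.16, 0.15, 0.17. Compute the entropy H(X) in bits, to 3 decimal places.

H = −Σ pᵢ log₂ pᵢ.
−0.14·log₂(0.14) = 0.3971
−0.06·log₂(0.06) = 0.2435
−0.15·log₂(0.15) = 0.4105
−0.17·log₂(0.17) = 0.4346
−0.16·log₂(0.16) = 0.4230
−0.15·log₂(0.15) = 0.4105
−0.17·log₂(0.17) = 0.4346
Sum ≈ 2.7539 → 2.754 bits.

2.754 bits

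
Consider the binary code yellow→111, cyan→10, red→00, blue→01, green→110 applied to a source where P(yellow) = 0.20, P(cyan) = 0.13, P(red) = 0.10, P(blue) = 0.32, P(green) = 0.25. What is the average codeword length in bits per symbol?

L̄ = Σ pᵢ·ℓᵢ = 0.20·3 + 0.13·2 + 0.10·2 + 0.32·2 + 0.25·3 = 2.45 bits/symbol.

2.45 bits/symbol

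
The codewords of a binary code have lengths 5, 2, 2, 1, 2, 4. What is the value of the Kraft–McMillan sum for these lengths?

1.34375

With common denominator 2^5 = 32: Σ 2^(−ℓᵢ) = 1/32 + 8/32 + 8/32 + 16/32 + 8/32 + 2/32 = 43/32 = 1.34375.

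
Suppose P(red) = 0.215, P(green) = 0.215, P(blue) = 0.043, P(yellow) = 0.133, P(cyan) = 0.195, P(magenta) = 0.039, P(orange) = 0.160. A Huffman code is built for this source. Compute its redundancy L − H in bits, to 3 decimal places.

Entropy H = −Σ p log₂ p ≈ 2.6013 bits.
Huffman merges: 39/1000+43/1000→41/500; 41/500+133/1000→43/200; 4/25+39/200→71/200; 43/200+43/200→43/100; 43/200+71/200→57/100; 43/100+57/100→1. L = 663/250 ≈ 2.6520.
L − H = 2.6520 − 2.6013 = 0.051 bits.

0.051 bits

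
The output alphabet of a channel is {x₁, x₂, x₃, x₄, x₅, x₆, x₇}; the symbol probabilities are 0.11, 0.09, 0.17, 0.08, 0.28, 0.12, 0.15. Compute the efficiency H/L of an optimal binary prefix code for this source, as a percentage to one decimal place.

98.6%

Entropy H = −Σ p log₂ p ≈ 2.6809 bits.
Huffman merges: 2/25+9/100→17/100; 11/100+3/25→23/100; 3/20+17/100→8/25; 17/100+23/100→2/5; 7/25+8/25→3/5; 2/5+3/5→1. L = 68/25 ≈ 2.7200.
Efficiency = H/L = 2.6809/2.7200 = 98.6%.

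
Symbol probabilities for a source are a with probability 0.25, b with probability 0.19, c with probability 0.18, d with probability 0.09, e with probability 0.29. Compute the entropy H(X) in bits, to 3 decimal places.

2.231 bits

H = −Σ pᵢ log₂ pᵢ.
−0.25·log₂(0.25) = 0.5000
−0.19·log₂(0.19) = 0.4552
−0.18·log₂(0.18) = 0.4453
−0.09·log₂(0.09) = 0.3127
−0.29·log₂(0.29) = 0.5179
Sum ≈ 2.2311 → 2.231 bits.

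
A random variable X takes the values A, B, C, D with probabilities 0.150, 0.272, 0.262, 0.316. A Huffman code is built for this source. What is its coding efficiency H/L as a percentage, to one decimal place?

97.6%

Entropy H = −Σ p log₂ p ≈ 1.9529 bits.
Huffman merges: 3/20+131/500→103/250; 34/125+79/250→147/250; 103/250+147/250→1. L = 2 ≈ 2.0000.
Efficiency = H/L = 1.9529/2.0000 = 97.6%.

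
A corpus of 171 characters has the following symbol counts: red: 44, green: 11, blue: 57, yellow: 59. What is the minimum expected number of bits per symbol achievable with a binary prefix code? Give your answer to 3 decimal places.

1.977 bits/symbol

Probabilities are the counts divided by 171.
Repeatedly combine the two least-probable nodes; the expected code length is the sum of the merged weights.
merge 11/171 + 44/171 → 55/171
merge 55/171 + 1/3 → 112/171
merge 59/171 + 112/171 → 1
L = 55/171 + 112/171 + 1 = 338/171 ≈ 1.977 bits/symbol.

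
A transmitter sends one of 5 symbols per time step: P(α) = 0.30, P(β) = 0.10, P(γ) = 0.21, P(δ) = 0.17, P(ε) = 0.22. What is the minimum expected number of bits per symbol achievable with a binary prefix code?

2.27 bits/symbol

Repeatedly combine the two least-probable nodes; the expected code length is the sum of the merged weights.
merge 1/10 + 17/100 → 27/100
merge 21/100 + 11/50 → 43/100
merge 27/100 + 3/10 → 57/100
merge 43/100 + 57/100 → 1
L = 27/100 + 43/100 + 57/100 + 1 = 227/100 = 2.27 bits/symbol.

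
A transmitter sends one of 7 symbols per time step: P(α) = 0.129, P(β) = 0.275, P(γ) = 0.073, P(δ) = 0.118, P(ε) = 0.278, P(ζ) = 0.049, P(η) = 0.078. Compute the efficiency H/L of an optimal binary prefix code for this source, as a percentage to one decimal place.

99.1%

Entropy H = −Σ p log₂ p ≈ 2.5465 bits.
Huffman merges: 49/1000+73/1000→61/500; 39/500+59/500→49/250; 61/500+129/1000→251/1000; 49/250+251/1000→447/1000; 11/40+139/500→553/1000; 447/1000+553/1000→1. L = 2569/1000 ≈ 2.5690.
Efficiency = H/L = 2.5465/2.5690 = 99.1%.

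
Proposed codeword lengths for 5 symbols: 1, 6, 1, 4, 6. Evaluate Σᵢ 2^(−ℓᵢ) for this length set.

With common denominator 2^6 = 64: Σ 2^(−ℓᵢ) = 32/64 + 1/64 + 32/64 + 4/64 + 1/64 = 70/64 = 1.09375.

1.09375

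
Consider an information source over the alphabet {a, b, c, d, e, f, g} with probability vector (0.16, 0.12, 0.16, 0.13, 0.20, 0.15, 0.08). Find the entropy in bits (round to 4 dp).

H = −Σ pᵢ log₂ pᵢ.
−0.16·log₂(0.16) = 0.4230
−0.12·log₂(0.12) = 0.3671
−0.16·log₂(0.16) = 0.4230
−0.13·log₂(0.13) = 0.3826
−0.20·log₂(0.20) = 0.4644
−0.15·log₂(0.15) = 0.4105
−0.08·log₂(0.08) = 0.2915
Sum ≈ 2.7622 → 2.7622 bits.

2.7622 bits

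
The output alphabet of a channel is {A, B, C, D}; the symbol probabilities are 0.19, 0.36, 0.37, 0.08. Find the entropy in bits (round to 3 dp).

H = −Σ pᵢ log₂ pᵢ.
−0.19·log₂(0.19) = 0.4552
−0.36·log₂(0.36) = 0.5306
−0.37·log₂(0.37) = 0.5307
−0.08·log₂(0.08) = 0.2915
Sum ≈ 1.8081 → 1.808 bits.

1.808 bits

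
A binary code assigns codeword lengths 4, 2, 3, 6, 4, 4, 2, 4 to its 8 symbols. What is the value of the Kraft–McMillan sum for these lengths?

With common denominator 2^6 = 64: Σ 2^(−ℓᵢ) = 4/64 + 16/64 + 8/64 + 1/64 + 4/64 + 4/64 + 16/64 + 4/64 = 57/64 = 0.890625.

0.890625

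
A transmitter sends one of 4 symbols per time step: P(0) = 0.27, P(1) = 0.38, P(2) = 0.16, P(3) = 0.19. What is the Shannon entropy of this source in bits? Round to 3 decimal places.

H = −Σ pᵢ log₂ pᵢ.
−0.27·log₂(0.27) = 0.5100
−0.38·log₂(0.38) = 0.5305
−0.16·log₂(0.16) = 0.4230
−0.19·log₂(0.19) = 0.4552
Sum ≈ 1.9187 → 1.919 bits.

1.919 bits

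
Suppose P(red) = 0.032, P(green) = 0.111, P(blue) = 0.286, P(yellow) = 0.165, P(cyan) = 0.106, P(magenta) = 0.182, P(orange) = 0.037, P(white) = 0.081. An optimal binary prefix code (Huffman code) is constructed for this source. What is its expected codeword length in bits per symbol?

Repeatedly combine the two least-probable nodes; the expected code length is the sum of the merged weights.
merge 4/125 + 37/1000 → 69/1000
merge 69/1000 + 81/1000 → 3/20
merge 53/500 + 111/1000 → 217/1000
merge 3/20 + 33/200 → 63/200
merge 91/500 + 217/1000 → 399/1000
merge 143/500 + 63/200 → 601/1000
merge 399/1000 + 601/1000 → 1
L = 69/1000 + 3/20 + 217/1000 + 63/200 + 399/1000 + 601/1000 + 1 = 2751/1000 = 2.751 bits/symbol.

2.751 bits/symbol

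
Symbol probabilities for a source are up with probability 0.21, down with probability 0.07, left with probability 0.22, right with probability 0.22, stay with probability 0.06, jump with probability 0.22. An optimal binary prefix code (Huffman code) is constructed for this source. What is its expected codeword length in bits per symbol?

Repeatedly combine the two least-probable nodes; the expected code length is the sum of the merged weights.
merge 3/50 + 7/100 → 13/100
merge 13/100 + 21/100 → 17/50
merge 11/50 + 11/50 → 11/25
merge 11/50 + 17/50 → 14/25
merge 11/25 + 14/25 → 1
L = 13/100 + 17/50 + 11/25 + 14/25 + 1 = 247/100 = 2.47 bits/symbol.

2.47 bits/symbol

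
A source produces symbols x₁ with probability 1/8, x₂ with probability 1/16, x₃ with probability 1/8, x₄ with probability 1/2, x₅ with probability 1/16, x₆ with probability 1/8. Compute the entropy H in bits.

2.125 bits

Each probability is a power of 1/2, so log₂(1/p) is an integer.
H = Σ p·log₂(1/p) = 1/8·3 + 1/16·4 + 1/8·3 + 1/2·1 + 1/16·4 + 1/8·3 = 2.125 bits.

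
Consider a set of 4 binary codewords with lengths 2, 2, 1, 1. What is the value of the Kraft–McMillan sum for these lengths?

With common denominator 2^2 = 4: Σ 2^(−ℓᵢ) = 1/4 + 1/4 + 2/4 + 2/4 = 6/4 = 1.5.

1.5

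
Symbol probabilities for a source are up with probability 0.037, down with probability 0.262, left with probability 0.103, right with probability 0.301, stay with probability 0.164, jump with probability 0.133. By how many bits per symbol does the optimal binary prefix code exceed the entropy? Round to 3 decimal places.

Entropy H = −Σ p log₂ p ≈ 2.3563 bits.
Huffman merges: 37/1000+103/1000→7/50; 133/1000+7/50→273/1000; 41/250+131/500→213/500; 273/1000+301/1000→287/500; 213/500+287/500→1. L = 2413/1000 ≈ 2.4130.
L − H = 2.4130 − 2.3563 = 0.057 bits.

0.057 bits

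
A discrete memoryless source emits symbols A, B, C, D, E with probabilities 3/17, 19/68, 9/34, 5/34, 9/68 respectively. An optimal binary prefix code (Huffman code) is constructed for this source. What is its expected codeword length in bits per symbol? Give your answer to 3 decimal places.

Repeatedly combine the two least-probable nodes; the expected code length is the sum of the merged weights.
merge 9/68 + 5/34 → 19/68
merge 3/17 + 9/34 → 15/34
merge 19/68 + 19/68 → 19/34
merge 15/34 + 19/34 → 1
L = 19/68 + 15/34 + 19/34 + 1 = 155/68 ≈ 2.279 bits/symbol.

2.279 bits/symbol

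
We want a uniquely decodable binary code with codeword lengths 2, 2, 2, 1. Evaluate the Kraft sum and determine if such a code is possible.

1.25; no

With common denominator 2^2 = 4: Σ 2^(−ℓᵢ) = 1/4 + 1/4 + 1/4 + 2/4 = 5/4 = 1.25.
Kraft's inequality requires Σ ≤ 1; here Σ = 1.25 > 1, so no such prefix code exists.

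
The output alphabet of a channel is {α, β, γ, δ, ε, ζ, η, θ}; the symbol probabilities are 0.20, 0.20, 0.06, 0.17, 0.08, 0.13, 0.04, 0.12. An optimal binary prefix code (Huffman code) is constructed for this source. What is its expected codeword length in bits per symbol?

2.88 bits/symbol

Repeatedly combine the two least-probable nodes; the expected code length is the sum of the merged weights.
merge 1/25 + 3/50 → 1/10
merge 2/25 + 1/10 → 9/50
merge 3/25 + 13/100 → 1/4
merge 17/100 + 9/50 → 7/20
merge 1/5 + 1/5 → 2/5
merge 1/4 + 7/20 → 3/5
merge 2/5 + 3/5 → 1
L = 1/10 + 9/50 + 1/4 + 7/20 + 2/5 + 3/5 + 1 = 72/25 = 2.88 bits/symbol.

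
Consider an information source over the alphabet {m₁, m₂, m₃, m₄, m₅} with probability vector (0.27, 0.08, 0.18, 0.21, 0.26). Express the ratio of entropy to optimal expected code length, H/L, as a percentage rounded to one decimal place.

98.4%

Entropy H = −Σ p log₂ p ≈ 2.2249 bits.
Huffman merges: 2/25+9/50→13/50; 21/100+13/50→47/100; 13/50+27/100→53/100; 47/100+53/100→1. L = 113/50 ≈ 2.2600.
Efficiency = H/L = 2.2249/2.2600 = 98.4%.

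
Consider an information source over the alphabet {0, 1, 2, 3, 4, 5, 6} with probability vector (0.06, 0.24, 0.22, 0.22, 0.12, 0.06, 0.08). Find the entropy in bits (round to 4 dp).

2.6009 bits

H = −Σ pᵢ log₂ pᵢ.
−0.06·log₂(0.06) = 0.2435
−0.24·log₂(0.24) = 0.4941
−0.22·log₂(0.22) = 0.4806
−0.22·log₂(0.22) = 0.4806
−0.12·log₂(0.12) = 0.3671
−0.06·log₂(0.06) = 0.2435
−0.08·log₂(0.08) = 0.2915
Sum ≈ 2.6009 → 2.6009 bits.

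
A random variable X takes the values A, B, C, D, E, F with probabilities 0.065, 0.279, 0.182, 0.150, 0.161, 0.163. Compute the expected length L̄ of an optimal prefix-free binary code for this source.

2.539 bits/symbol

Repeatedly combine the two least-probable nodes; the expected code length is the sum of the merged weights.
merge 13/200 + 3/20 → 43/200
merge 161/1000 + 163/1000 → 81/250
merge 91/500 + 43/200 → 397/1000
merge 279/1000 + 81/250 → 603/1000
merge 397/1000 + 603/1000 → 1
L = 43/200 + 81/250 + 397/1000 + 603/1000 + 1 = 2539/1000 = 2.539 bits/symbol.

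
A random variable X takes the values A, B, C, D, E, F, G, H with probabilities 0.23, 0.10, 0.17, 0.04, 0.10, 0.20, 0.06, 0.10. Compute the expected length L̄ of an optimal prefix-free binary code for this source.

2.87 bits/symbol

Repeatedly combine the two least-probable nodes; the expected code length is the sum of the merged weights.
merge 1/25 + 3/50 → 1/10
merge 1/10 + 1/10 → 1/5
merge 1/10 + 1/10 → 1/5
merge 17/100 + 1/5 → 37/100
merge 1/5 + 1/5 → 2/5
merge 23/100 + 37/100 → 3/5
merge 2/5 + 3/5 → 1
L = 1/10 + 1/5 + 1/5 + 37/100 + 2/5 + 3/5 + 1 = 287/100 = 2.87 bits/symbol.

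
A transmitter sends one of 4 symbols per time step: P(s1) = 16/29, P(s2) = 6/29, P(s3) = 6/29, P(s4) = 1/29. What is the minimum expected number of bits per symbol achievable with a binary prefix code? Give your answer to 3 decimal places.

1.690 bits/symbol

Repeatedly combine the two least-probable nodes; the expected code length is the sum of the merged weights.
merge 1/29 + 6/29 → 7/29
merge 6/29 + 7/29 → 13/29
merge 13/29 + 16/29 → 1
L = 7/29 + 13/29 + 1 = 49/29 ≈ 1.690 bits/symbol.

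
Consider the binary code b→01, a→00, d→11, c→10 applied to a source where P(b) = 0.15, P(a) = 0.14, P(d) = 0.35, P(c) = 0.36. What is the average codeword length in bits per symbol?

L̄ = Σ pᵢ·ℓᵢ = 0.15·2 + 0.14·2 + 0.35·2 + 0.36·2 = 2 bits/symbol.

2 bits/symbol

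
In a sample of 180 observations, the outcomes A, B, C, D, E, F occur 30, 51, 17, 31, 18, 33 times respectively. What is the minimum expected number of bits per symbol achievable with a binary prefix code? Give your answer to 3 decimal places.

2.533 bits/symbol

Probabilities are the counts divided by 180.
Repeatedly combine the two least-probable nodes; the expected code length is the sum of the merged weights.
merge 17/180 + 1/10 → 7/36
merge 1/6 + 31/180 → 61/180
merge 11/60 + 7/36 → 17/45
merge 17/60 + 61/180 → 28/45
merge 17/45 + 28/45 → 1
L = 7/36 + 61/180 + 17/45 + 28/45 + 1 = 38/15 ≈ 2.533 bits/symbol.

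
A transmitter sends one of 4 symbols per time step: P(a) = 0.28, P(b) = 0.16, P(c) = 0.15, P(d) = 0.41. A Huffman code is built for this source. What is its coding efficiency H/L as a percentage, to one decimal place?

98.7%

Entropy H = −Σ p log₂ p ≈ 1.8752 bits.
Huffman merges: 3/20+4/25→31/100; 7/25+31/100→59/100; 41/100+59/100→1. L = 19/10 ≈ 1.9000.
Efficiency = H/L = 1.8752/1.9000 = 98.7%.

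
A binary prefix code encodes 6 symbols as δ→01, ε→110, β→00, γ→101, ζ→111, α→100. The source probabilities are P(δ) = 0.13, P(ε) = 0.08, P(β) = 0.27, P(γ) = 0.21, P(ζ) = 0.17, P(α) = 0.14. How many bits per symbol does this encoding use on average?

L̄ = Σ pᵢ·ℓᵢ = 0.13·2 + 0.08·3 + 0.27·2 + 0.21·3 + 0.17·3 + 0.14·3 = 2.6 bits/symbol.

2.6 bits/symbol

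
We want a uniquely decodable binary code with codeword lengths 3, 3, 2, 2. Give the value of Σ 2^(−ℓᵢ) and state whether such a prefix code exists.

With common denominator 2^3 = 8: Σ 2^(−ℓᵢ) = 1/8 + 1/8 + 2/8 + 2/8 = 6/8 = 0.75.
Kraft's inequality requires Σ ≤ 1; here Σ = 0.75 ≤ 1, so such a prefix code exists.

0.75; yes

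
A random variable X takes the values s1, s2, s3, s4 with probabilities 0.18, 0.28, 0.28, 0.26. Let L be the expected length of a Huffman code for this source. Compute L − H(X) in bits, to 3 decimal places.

0.021 bits

Entropy H = −Σ p log₂ p ≈ 1.9790 bits.
Huffman merges: 9/50+13/50→11/25; 7/25+7/25→14/25; 11/25+14/25→1. L = 2 ≈ 2.0000.
L − H = 2.0000 − 1.9790 = 0.021 bits.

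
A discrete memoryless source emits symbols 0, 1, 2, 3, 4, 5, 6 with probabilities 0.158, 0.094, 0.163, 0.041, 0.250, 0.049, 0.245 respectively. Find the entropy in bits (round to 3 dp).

2.567 bits

H = −Σ pᵢ log₂ pᵢ.
−0.158·log₂(0.158) = 0.4206
−0.094·log₂(0.094) = 0.3207
−0.163·log₂(0.163) = 0.4266
−0.041·log₂(0.041) = 0.1889
−0.250·log₂(0.250) = 0.5000
−0.049·log₂(0.049) = 0.2132
−0.245·log₂(0.245) = 0.4971
Sum ≈ 2.5671 → 2.567 bits.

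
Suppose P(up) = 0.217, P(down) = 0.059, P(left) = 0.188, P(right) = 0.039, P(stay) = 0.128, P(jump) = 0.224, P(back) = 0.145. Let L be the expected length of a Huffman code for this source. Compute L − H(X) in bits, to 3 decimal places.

0.035 bits

Entropy H = −Σ p log₂ p ≈ 2.6221 bits.
Huffman merges: 39/1000+59/1000→49/500; 49/500+16/125→113/500; 29/200+47/250→333/1000; 217/1000+28/125→441/1000; 113/500+333/1000→559/1000; 441/1000+559/1000→1. L = 2657/1000 ≈ 2.6570.
L − H = 2.6570 − 2.6221 = 0.035 bits.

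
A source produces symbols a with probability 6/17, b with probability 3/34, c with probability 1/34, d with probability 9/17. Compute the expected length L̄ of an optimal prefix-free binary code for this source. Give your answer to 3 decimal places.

1.588 bits/symbol

Repeatedly combine the two least-probable nodes; the expected code length is the sum of the merged weights.
merge 1/34 + 3/34 → 2/17
merge 2/17 + 6/17 → 8/17
merge 8/17 + 9/17 → 1
L = 2/17 + 8/17 + 1 = 27/17 ≈ 1.588 bits/symbol.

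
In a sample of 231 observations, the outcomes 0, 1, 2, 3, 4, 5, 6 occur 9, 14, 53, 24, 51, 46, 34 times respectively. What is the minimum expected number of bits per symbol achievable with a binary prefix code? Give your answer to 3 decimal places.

Probabilities are the counts divided by 231.
Repeatedly combine the two least-probable nodes; the expected code length is the sum of the merged weights.
merge 3/77 + 2/33 → 23/231
merge 23/231 + 8/77 → 47/231
merge 34/231 + 46/231 → 80/231
merge 47/231 + 17/77 → 14/33
merge 53/231 + 80/231 → 19/33
merge 14/33 + 19/33 → 1
L = 23/231 + 47/231 + 80/231 + 14/33 + 19/33 + 1 = 204/77 ≈ 2.649 bits/symbol.

2.649 bits/symbol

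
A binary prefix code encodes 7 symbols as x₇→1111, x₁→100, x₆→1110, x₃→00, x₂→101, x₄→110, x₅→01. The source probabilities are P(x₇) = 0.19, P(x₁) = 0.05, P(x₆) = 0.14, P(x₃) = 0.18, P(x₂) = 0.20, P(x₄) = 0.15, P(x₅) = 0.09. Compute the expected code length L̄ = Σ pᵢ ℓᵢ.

3.06 bits/symbol

L̄ = Σ pᵢ·ℓᵢ = 0.19·4 + 0.05·3 + 0.14·4 + 0.18·2 + 0.20·3 + 0.15·3 + 0.09·2 = 3.06 bits/symbol.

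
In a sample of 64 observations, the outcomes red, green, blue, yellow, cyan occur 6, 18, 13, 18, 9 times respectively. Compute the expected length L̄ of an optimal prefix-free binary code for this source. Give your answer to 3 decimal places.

Probabilities are the counts divided by 64.
Repeatedly combine the two least-probable nodes; the expected code length is the sum of the merged weights.
merge 3/32 + 9/64 → 15/64
merge 13/64 + 15/64 → 7/16
merge 9/32 + 9/32 → 9/16
merge 7/16 + 9/16 → 1
L = 15/64 + 7/16 + 9/16 + 1 = 143/64 ≈ 2.234 bits/symbol.

2.234 bits/symbol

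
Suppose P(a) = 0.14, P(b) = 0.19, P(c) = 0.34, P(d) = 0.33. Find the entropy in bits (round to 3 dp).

H = −Σ pᵢ log₂ pᵢ.
−0.14·log₂(0.14) = 0.3971
−0.19·log₂(0.19) = 0.4552
−0.34·log₂(0.34) = 0.5292
−0.33·log₂(0.33) = 0.5278
Sum ≈ 1.9093 → 1.909 bits.

1.909 bits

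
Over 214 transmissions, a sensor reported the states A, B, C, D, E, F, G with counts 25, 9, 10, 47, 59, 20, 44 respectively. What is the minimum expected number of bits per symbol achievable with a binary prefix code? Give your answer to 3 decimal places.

2.570 bits/symbol

Probabilities are the counts divided by 214.
Repeatedly combine the two least-probable nodes; the expected code length is the sum of the merged weights.
merge 9/214 + 5/107 → 19/214
merge 19/214 + 10/107 → 39/214
merge 25/214 + 39/214 → 32/107
merge 22/107 + 47/214 → 91/214
merge 59/214 + 32/107 → 123/214
merge 91/214 + 123/214 → 1
L = 19/214 + 39/214 + 32/107 + 91/214 + 123/214 + 1 = 275/107 ≈ 2.570 bits/symbol.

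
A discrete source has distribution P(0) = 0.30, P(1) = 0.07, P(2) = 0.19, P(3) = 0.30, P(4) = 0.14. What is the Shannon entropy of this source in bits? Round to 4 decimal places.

2.1631 bits

H = −Σ pᵢ log₂ pᵢ.
−0.30·log₂(0.30) = 0.5211
−0.07·log₂(0.07) = 0.2686
−0.19·log₂(0.19) = 0.4552
−0.30·log₂(0.30) = 0.5211
−0.14·log₂(0.14) = 0.3971
Sum ≈ 2.1631 → 2.1631 bits.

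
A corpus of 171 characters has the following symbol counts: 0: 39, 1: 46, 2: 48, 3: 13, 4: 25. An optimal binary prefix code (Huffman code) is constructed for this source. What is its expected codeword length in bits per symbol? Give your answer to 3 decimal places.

2.222 bits/symbol

Probabilities are the counts divided by 171.
Repeatedly combine the two least-probable nodes; the expected code length is the sum of the merged weights.
merge 13/171 + 25/171 → 2/9
merge 2/9 + 13/57 → 77/171
merge 46/171 + 16/57 → 94/171
merge 77/171 + 94/171 → 1
L = 2/9 + 77/171 + 94/171 + 1 = 20/9 ≈ 2.222 bits/symbol.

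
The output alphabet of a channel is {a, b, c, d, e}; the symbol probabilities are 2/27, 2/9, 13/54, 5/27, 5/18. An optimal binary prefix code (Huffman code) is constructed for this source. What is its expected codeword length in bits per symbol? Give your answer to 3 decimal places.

Repeatedly combine the two least-probable nodes; the expected code length is the sum of the merged weights.
merge 2/27 + 5/27 → 7/27
merge 2/9 + 13/54 → 25/54
merge 7/27 + 5/18 → 29/54
merge 25/54 + 29/54 → 1
L = 7/27 + 25/54 + 29/54 + 1 = 61/27 ≈ 2.259 bits/symbol.

2.259 bits/symbol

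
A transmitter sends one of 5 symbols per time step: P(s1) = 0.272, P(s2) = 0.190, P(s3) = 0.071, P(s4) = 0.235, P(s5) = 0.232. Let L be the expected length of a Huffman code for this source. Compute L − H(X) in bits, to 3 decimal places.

Entropy H = −Σ p log₂ p ≈ 2.2171 bits.
Huffman merges: 71/1000+19/100→261/1000; 29/125+47/200→467/1000; 261/1000+34/125→533/1000; 467/1000+533/1000→1. L = 2261/1000 ≈ 2.2610.
L − H = 2.2610 − 2.2171 = 0.044 bits.

0.044 bits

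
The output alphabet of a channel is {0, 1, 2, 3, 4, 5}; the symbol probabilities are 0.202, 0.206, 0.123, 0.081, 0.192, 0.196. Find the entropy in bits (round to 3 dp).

H = −Σ pᵢ log₂ pᵢ.
−0.202·log₂(0.202) = 0.4661
−0.206·log₂(0.206) = 0.4695
−0.123·log₂(0.123) = 0.3719
−0.081·log₂(0.081) = 0.2937
−0.192·log₂(0.192) = 0.4571
−0.196·log₂(0.196) = 0.4608
Sum ≈ 2.5192 → 2.519 bits.

2.519 bits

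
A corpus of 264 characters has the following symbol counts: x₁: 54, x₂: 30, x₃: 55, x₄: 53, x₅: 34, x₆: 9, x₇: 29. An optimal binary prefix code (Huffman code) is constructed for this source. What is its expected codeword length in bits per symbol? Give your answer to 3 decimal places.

Probabilities are the counts divided by 264.
Repeatedly combine the two least-probable nodes; the expected code length is the sum of the merged weights.
merge 3/88 + 29/264 → 19/132
merge 5/44 + 17/132 → 8/33
merge 19/132 + 53/264 → 91/264
merge 9/44 + 5/24 → 109/264
merge 8/33 + 91/264 → 155/264
merge 109/264 + 155/264 → 1
L = 19/132 + 8/33 + 91/264 + 109/264 + 155/264 + 1 = 721/264 ≈ 2.731 bits/symbol.

2.731 bits/symbol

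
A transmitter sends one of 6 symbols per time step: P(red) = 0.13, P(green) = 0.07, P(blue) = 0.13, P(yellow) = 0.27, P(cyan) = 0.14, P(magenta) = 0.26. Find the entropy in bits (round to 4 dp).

H = −Σ pᵢ log₂ pᵢ.
−0.13·log₂(0.13) = 0.3826
−0.07·log₂(0.07) = 0.2686
−0.13·log₂(0.13) = 0.3826
−0.27·log₂(0.27) = 0.5100
−0.14·log₂(0.14) = 0.3971
−0.26·log₂(0.26) = 0.5053
Sum ≈ 2.4463 → 2.4463 bits.

2.4463 bits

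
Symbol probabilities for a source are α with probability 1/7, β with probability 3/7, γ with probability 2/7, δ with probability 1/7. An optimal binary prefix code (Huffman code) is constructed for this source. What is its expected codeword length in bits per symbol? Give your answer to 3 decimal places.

1.857 bits/symbol

Repeatedly combine the two least-probable nodes; the expected code length is the sum of the merged weights.
merge 1/7 + 1/7 → 2/7
merge 2/7 + 2/7 → 4/7
merge 3/7 + 4/7 → 1
L = 2/7 + 4/7 + 1 = 13/7 ≈ 1.857 bits/symbol.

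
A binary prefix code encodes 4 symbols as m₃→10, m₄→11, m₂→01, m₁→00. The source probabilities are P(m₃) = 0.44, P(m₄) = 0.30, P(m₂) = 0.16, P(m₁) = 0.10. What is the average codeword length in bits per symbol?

2 bits/symbol

L̄ = Σ pᵢ·ℓᵢ = 0.44·2 + 0.30·2 + 0.16·2 + 0.10·2 = 2 bits/symbol.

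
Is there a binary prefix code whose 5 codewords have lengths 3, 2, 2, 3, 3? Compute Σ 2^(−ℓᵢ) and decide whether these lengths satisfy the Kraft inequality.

With common denominator 2^3 = 8: Σ 2^(−ℓᵢ) = 1/8 + 2/8 + 2/8 + 1/8 + 1/8 = 7/8 = 0.875.
Kraft's inequality requires Σ ≤ 1; here Σ = 0.875 ≤ 1, so such a prefix code exists.

0.875; yes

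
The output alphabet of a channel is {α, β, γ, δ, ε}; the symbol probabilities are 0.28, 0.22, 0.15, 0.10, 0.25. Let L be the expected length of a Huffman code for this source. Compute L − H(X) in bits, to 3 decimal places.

Entropy H = −Σ p log₂ p ≈ 2.2375 bits.
Huffman merges: 1/10+3/20→1/4; 11/50+1/4→47/100; 1/4+7/25→53/100; 47/100+53/100→1. L = 9/4 ≈ 2.2500.
L − H = 2.2500 − 2.2375 = 0.012 bits.

0.012 bits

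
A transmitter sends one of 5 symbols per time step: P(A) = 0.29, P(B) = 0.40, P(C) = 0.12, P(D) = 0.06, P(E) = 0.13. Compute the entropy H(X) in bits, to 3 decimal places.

2.040 bits

H = −Σ pᵢ log₂ pᵢ.
−0.29·log₂(0.29) = 0.5179
−0.40·log₂(0.40) = 0.5288
−0.12·log₂(0.12) = 0.3671
−0.06·log₂(0.06) = 0.2435
−0.13·log₂(0.13) = 0.3826
Sum ≈ 2.0399 → 2.040 bits.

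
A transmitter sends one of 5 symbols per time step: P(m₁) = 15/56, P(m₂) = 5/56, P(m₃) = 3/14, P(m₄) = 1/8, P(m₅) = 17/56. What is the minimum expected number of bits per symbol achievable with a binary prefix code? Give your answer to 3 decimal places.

2.214 bits/symbol

Repeatedly combine the two least-probable nodes; the expected code length is the sum of the merged weights.
merge 5/56 + 1/8 → 3/14
merge 3/14 + 3/14 → 3/7
merge 15/56 + 17/56 → 4/7
merge 3/7 + 4/7 → 1
L = 3/14 + 3/7 + 4/7 + 1 = 31/14 ≈ 2.214 bits/symbol.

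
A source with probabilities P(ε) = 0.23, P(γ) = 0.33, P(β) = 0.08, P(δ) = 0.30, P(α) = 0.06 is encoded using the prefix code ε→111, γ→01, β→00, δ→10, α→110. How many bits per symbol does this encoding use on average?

2.29 bits/symbol

L̄ = Σ pᵢ·ℓᵢ = 0.23·3 + 0.33·2 + 0.08·2 + 0.30·2 + 0.06·3 = 2.29 bits/symbol.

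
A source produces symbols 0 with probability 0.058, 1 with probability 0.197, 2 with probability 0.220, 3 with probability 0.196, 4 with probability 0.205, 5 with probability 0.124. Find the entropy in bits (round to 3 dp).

2.483 bits

H = −Σ pᵢ log₂ pᵢ.
−0.058·log₂(0.058) = 0.2383
−0.197·log₂(0.197) = 0.4617
−0.220·log₂(0.220) = 0.4806
−0.196·log₂(0.196) = 0.4608
−0.205·log₂(0.205) = 0.4687
−0.124·log₂(0.124) = 0.3734
Sum ≈ 2.4835 → 2.483 bits.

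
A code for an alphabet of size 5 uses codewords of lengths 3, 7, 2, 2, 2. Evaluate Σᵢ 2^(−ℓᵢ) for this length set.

With common denominator 2^7 = 128: Σ 2^(−ℓᵢ) = 16/128 + 1/128 + 32/128 + 32/128 + 32/128 = 113/128 = 0.8828125.

0.8828125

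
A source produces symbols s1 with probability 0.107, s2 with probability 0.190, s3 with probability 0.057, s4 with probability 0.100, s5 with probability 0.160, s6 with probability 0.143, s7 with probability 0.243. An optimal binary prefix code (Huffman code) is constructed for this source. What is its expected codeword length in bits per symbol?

2.724 bits/symbol

Repeatedly combine the two least-probable nodes; the expected code length is the sum of the merged weights.
merge 57/1000 + 1/10 → 157/1000
merge 107/1000 + 143/1000 → 1/4
merge 157/1000 + 4/25 → 317/1000
merge 19/100 + 243/1000 → 433/1000
merge 1/4 + 317/1000 → 567/1000
merge 433/1000 + 567/1000 → 1
L = 157/1000 + 1/4 + 317/1000 + 433/1000 + 567/1000 + 1 = 681/250 = 2.724 bits/symbol.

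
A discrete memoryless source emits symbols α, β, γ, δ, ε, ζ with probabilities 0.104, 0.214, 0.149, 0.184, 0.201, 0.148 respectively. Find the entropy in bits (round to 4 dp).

H = −Σ pᵢ log₂ pᵢ.
−0.104·log₂(0.104) = 0.3396
−0.214·log₂(0.214) = 0.4760
−0.149·log₂(0.149) = 0.4092
−0.184·log₂(0.184) = 0.4494
−0.201·log₂(0.201) = 0.4653
−0.148·log₂(0.148) = 0.4079
Sum ≈ 2.5474 → 2.5474 bits.

2.5474 bits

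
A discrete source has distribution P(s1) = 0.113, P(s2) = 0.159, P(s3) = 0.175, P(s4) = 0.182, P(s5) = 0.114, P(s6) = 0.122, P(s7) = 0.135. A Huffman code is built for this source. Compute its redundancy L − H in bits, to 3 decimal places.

0.036 bits

Entropy H = −Σ p log₂ p ≈ 2.7821 bits.
Huffman merges: 113/1000+57/500→227/1000; 61/500+27/200→257/1000; 159/1000+7/40→167/500; 91/500+227/1000→409/1000; 257/1000+167/500→591/1000; 409/1000+591/1000→1. L = 1409/500 ≈ 2.8180.
L − H = 2.8180 − 2.7821 = 0.036 bits.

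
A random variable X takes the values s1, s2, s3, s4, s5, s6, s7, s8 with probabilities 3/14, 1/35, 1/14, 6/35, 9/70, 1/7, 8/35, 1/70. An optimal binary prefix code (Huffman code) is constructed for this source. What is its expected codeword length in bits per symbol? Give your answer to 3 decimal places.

2.714 bits/symbol

Repeatedly combine the two least-probable nodes; the expected code length is the sum of the merged weights.
merge 1/70 + 1/35 → 3/70
merge 3/70 + 1/14 → 4/35
merge 4/35 + 9/70 → 17/70
merge 1/7 + 6/35 → 11/35
merge 3/14 + 8/35 → 31/70
merge 17/70 + 11/35 → 39/70
merge 31/70 + 39/70 → 1
L = 3/70 + 4/35 + 17/70 + 11/35 + 31/70 + 39/70 + 1 = 19/7 ≈ 2.714 bits/symbol.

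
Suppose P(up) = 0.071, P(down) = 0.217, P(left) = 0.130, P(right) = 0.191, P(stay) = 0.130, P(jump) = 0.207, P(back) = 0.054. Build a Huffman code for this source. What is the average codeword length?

2.701 bits/symbol

Repeatedly combine the two least-probable nodes; the expected code length is the sum of the merged weights.
merge 27/500 + 71/1000 → 1/8
merge 1/8 + 13/100 → 51/200
merge 13/100 + 191/1000 → 321/1000
merge 207/1000 + 217/1000 → 53/125
merge 51/200 + 321/1000 → 72/125
merge 53/125 + 72/125 → 1
L = 1/8 + 51/200 + 321/1000 + 53/125 + 72/125 + 1 = 2701/1000 = 2.701 bits/symbol.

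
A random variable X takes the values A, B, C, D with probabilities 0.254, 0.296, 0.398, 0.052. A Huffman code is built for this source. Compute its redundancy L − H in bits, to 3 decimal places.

0.135 bits

Entropy H = −Σ p log₂ p ≈ 1.7729 bits.
Huffman merges: 13/250+127/500→153/500; 37/125+153/500→301/500; 199/500+301/500→1. L = 477/250 ≈ 1.9080.
L − H = 1.9080 − 1.7729 = 0.135 bits.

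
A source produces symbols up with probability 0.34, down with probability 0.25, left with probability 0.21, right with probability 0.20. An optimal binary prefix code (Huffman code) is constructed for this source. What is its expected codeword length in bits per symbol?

Repeatedly combine the two least-probable nodes; the expected code length is the sum of the merged weights.
merge 1/5 + 21/100 → 41/100
merge 1/4 + 17/50 → 59/100
merge 41/100 + 59/100 → 1
L = 41/100 + 59/100 + 1 = 2 bits/symbol.

2 bits/symbol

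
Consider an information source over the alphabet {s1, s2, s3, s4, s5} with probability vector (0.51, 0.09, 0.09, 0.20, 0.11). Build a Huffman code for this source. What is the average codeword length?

Repeatedly combine the two least-probable nodes; the expected code length is the sum of the merged weights.
merge 9/100 + 9/100 → 9/50
merge 11/100 + 9/50 → 29/100
merge 1/5 + 29/100 → 49/100
merge 49/100 + 51/100 → 1
L = 9/50 + 29/100 + 49/100 + 1 = 49/25 = 1.96 bits/symbol.

1.96 bits/symbol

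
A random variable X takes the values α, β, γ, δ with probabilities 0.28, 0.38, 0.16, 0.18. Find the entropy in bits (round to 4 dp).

1.9130 bits

H = −Σ pᵢ log₂ pᵢ.
−0.28·log₂(0.28) = 0.5142
−0.38·log₂(0.38) = 0.5305
−0.16·log₂(0.16) = 0.4230
−0.18·log₂(0.18) = 0.4453
Sum ≈ 1.9130 → 1.9130 bits.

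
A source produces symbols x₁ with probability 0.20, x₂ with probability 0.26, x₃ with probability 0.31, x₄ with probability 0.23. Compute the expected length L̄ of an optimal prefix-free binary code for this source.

Repeatedly combine the two least-probable nodes; the expected code length is the sum of the merged weights.
merge 1/5 + 23/100 → 43/100
merge 13/50 + 31/100 → 57/100
merge 43/100 + 57/100 → 1
L = 43/100 + 57/100 + 1 = 2 bits/symbol.

2 bits/symbol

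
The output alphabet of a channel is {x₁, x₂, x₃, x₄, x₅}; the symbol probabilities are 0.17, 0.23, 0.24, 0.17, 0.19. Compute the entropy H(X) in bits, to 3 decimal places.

2.306 bits

H = −Σ pᵢ log₂ pᵢ.
−0.17·log₂(0.17) = 0.4346
−0.23·log₂(0.23) = 0.4877
−0.24·log₂(0.24) = 0.4941
−0.17·log₂(0.17) = 0.4346
−0.19·log₂(0.19) = 0.4552
Sum ≈ 2.3062 → 2.306 bits.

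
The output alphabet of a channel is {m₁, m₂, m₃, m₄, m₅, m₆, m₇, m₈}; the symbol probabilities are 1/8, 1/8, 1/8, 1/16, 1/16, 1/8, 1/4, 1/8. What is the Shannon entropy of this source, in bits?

2.875 bits

Each probability is a power of 1/2, so log₂(1/p) is an integer.
H = Σ p·log₂(1/p) = 1/8·3 + 1/8·3 + 1/8·3 + 1/16·4 + 1/16·4 + 1/8·3 + 1/4·2 + 1/8·3 = 2.875 bits.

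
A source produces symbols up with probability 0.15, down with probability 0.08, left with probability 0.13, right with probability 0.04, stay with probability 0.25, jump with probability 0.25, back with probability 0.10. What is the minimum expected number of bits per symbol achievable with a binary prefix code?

2.62 bits/symbol

Repeatedly combine the two least-probable nodes; the expected code length is the sum of the merged weights.
merge 1/25 + 2/25 → 3/25
merge 1/10 + 3/25 → 11/50
merge 13/100 + 3/20 → 7/25
merge 11/50 + 1/4 → 47/100
merge 1/4 + 7/25 → 53/100
merge 47/100 + 53/100 → 1
L = 3/25 + 11/50 + 7/25 + 47/100 + 53/100 + 1 = 131/50 = 2.62 bits/symbol.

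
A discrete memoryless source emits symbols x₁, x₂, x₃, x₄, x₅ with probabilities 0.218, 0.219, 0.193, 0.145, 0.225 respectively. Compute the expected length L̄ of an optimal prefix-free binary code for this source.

2.338 bits/symbol

Repeatedly combine the two least-probable nodes; the expected code length is the sum of the merged weights.
merge 29/200 + 193/1000 → 169/500
merge 109/500 + 219/1000 → 437/1000
merge 9/40 + 169/500 → 563/1000
merge 437/1000 + 563/1000 → 1
L = 169/500 + 437/1000 + 563/1000 + 1 = 1169/500 = 2.338 bits/symbol.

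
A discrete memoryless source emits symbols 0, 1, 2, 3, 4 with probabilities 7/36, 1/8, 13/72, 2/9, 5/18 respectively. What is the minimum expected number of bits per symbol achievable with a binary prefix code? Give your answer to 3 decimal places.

2.306 bits/symbol

Repeatedly combine the two least-probable nodes; the expected code length is the sum of the merged weights.
merge 1/8 + 13/72 → 11/36
merge 7/36 + 2/9 → 5/12
merge 5/18 + 11/36 → 7/12
merge 5/12 + 7/12 → 1
L = 11/36 + 5/12 + 7/12 + 1 = 83/36 ≈ 2.306 bits/symbol.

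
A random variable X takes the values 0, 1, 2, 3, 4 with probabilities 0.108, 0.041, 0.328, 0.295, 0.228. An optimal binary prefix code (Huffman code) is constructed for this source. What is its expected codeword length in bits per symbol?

2.149 bits/symbol

Repeatedly combine the two least-probable nodes; the expected code length is the sum of the merged weights.
merge 41/1000 + 27/250 → 149/1000
merge 149/1000 + 57/250 → 377/1000
merge 59/200 + 41/125 → 623/1000
merge 377/1000 + 623/1000 → 1
L = 149/1000 + 377/1000 + 623/1000 + 1 = 2149/1000 = 2.149 bits/symbol.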